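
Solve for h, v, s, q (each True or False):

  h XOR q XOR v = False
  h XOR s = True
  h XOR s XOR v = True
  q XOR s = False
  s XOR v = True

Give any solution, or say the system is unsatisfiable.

The formula is unsatisfiable.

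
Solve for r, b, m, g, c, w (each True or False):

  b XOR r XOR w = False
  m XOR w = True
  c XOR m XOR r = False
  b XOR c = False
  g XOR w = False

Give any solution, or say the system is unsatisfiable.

The formula is unsatisfiable.

Adding constraints 1, 2, 3, 4 mod 2: every variable appears an even number of times on the left, so the left side is 0.
But the right sides sum to 1 (mod 2). 0 ≠ 1 — the system is inconsistent.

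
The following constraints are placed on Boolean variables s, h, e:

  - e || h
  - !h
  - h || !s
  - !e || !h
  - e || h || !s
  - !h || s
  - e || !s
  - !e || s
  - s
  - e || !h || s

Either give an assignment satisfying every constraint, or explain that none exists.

Case s = True:
  (!h) forces h = False.
  Clause (h || !s) is falsified — contradiction.
Case s = False:
  Clause (s) is falsified — contradiction.
Both cases fail, so the formula is unsatisfiable.

UNSATISFIABLE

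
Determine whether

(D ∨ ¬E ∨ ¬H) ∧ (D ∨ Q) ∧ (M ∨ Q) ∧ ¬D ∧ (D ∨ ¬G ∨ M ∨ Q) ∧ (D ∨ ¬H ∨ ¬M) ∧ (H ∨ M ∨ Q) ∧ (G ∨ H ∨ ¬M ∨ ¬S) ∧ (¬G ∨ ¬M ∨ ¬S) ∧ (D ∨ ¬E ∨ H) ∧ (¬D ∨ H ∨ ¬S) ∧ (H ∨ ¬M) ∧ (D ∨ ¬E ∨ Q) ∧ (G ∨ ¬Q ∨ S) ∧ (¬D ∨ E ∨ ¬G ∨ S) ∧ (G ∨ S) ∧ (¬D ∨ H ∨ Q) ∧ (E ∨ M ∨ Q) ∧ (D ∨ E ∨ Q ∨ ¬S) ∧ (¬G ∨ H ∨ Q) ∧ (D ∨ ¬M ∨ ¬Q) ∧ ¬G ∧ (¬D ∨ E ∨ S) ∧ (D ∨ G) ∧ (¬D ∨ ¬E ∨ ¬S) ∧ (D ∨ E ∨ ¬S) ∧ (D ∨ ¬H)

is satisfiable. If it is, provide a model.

No satisfying assignment exists.

Case G = True:
  Clause (¬G) is falsified — contradiction.
Case G = False:
  (¬D) forces D = False.
  Clause (D ∨ G) is falsified — contradiction.
Both cases fail, so the formula is unsatisfiable.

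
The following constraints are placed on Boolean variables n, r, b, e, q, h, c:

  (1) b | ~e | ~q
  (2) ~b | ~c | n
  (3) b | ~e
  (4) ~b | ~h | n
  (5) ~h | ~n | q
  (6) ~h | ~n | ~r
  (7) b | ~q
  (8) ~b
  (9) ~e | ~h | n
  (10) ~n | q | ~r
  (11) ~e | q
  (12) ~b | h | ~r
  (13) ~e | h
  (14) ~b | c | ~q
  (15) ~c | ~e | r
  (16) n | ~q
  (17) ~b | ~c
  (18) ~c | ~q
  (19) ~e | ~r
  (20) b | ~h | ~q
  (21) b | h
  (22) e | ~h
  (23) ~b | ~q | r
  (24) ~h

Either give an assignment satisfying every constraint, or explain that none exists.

Case h = True:
  Clause (~h) is falsified — contradiction.
Case h = False:
  (~b) forces b = False.
  Clause (b | h) is falsified — contradiction.
Both cases fail, so the formula is unsatisfiable.

Unsatisfiable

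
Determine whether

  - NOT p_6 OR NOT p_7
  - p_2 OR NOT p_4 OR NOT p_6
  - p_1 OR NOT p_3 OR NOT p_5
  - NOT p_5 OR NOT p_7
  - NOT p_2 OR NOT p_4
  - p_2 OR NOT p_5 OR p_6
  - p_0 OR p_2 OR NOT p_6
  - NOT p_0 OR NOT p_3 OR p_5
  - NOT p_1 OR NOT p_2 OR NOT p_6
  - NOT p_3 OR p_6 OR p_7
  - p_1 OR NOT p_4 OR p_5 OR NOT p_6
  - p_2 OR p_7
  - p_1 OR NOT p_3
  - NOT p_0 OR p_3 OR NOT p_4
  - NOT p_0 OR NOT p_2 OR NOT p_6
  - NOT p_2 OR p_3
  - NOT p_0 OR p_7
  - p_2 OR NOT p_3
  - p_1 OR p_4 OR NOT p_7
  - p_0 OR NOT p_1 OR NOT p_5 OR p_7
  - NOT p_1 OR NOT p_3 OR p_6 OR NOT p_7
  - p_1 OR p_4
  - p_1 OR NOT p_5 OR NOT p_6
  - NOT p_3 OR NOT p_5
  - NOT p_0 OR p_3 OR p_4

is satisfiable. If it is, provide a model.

Set p_0 = False.
Set p_1 = True.
Try p_2 = True:
  (NOT p_2 OR NOT p_4) forces p_4 = False.
  (NOT p_1 OR NOT p_2 OR NOT p_6) forces p_6 = False.
  (NOT p_2 OR p_3) forces p_3 = True.
  (NOT p_3 OR p_6 OR p_7) forces p_7 = True.
  clause (NOT p_1 OR NOT p_3 OR p_6 OR NOT p_7) is falsified — backtrack.
So p_2 = False.
  then (p_0 OR p_2 OR NOT p_6) forces p_6 = False.
  then (p_2 OR p_7) forces p_7 = True.
  then (p_2 OR NOT p_3) forces p_3 = False.
  then (NOT p_5 OR NOT p_7) forces p_5 = False.
Set p_4 = False.
All clauses satisfied.

p_0=F, p_1=T, p_2=F, p_3=F, p_4=F, p_5=F, p_6=F, p_7=T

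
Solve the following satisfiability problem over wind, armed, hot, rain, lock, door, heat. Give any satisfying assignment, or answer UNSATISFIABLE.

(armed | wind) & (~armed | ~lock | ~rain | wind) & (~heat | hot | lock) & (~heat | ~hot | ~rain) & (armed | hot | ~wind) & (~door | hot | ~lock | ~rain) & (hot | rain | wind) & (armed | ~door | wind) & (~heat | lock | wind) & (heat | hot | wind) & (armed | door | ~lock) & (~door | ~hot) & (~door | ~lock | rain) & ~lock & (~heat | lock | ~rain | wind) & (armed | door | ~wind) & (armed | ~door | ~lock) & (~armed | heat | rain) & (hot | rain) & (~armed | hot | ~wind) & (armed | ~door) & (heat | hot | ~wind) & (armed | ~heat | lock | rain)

Unit clause (~lock) forces lock = False.
Set wind = True.
Try armed = False:
  (armed | hot | ~wind) forces hot = True.
  (~door | ~hot) forces door = False.
  clause (armed | door | ~wind) is falsified — backtrack.
So armed = True.
  then (~armed | hot | ~wind) forces hot = True.
  then (~door | ~hot) forces door = False.
Set rain = False.
  then (~armed | heat | rain) forces heat = True.
All clauses satisfied.

wind=T, armed=T, hot=T, rain=F, lock=F, door=F, heat=T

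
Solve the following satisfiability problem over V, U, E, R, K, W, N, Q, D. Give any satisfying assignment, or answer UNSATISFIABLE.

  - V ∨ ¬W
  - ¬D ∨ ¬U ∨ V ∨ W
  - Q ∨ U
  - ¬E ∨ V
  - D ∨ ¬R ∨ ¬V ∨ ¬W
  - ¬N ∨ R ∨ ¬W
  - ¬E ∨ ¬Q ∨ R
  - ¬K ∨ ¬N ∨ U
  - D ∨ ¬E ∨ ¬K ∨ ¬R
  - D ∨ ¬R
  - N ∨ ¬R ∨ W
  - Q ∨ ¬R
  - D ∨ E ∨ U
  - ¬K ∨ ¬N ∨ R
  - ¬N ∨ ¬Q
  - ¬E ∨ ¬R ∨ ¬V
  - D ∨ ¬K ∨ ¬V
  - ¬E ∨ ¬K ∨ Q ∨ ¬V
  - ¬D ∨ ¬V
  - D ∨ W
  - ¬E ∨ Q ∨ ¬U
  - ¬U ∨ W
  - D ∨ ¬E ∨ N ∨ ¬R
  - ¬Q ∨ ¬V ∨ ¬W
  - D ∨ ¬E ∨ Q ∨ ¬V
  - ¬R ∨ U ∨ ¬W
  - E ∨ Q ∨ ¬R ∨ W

V: False, U: False, E: False, R: False, K: True, W: False, N: False, Q: True, D: True

Set V = False.
  then (V ∨ ¬W) forces W = False.
  then (¬E ∨ V) forces E = False.
  then (D ∨ W) forces D = True.
  then (¬U ∨ W) forces U = False.
  then (Q ∨ U) forces Q = True.
  then (¬N ∨ ¬Q) forces N = False.
  then (N ∨ ¬R ∨ W) forces R = False.
Set K = True.
All clauses satisfied.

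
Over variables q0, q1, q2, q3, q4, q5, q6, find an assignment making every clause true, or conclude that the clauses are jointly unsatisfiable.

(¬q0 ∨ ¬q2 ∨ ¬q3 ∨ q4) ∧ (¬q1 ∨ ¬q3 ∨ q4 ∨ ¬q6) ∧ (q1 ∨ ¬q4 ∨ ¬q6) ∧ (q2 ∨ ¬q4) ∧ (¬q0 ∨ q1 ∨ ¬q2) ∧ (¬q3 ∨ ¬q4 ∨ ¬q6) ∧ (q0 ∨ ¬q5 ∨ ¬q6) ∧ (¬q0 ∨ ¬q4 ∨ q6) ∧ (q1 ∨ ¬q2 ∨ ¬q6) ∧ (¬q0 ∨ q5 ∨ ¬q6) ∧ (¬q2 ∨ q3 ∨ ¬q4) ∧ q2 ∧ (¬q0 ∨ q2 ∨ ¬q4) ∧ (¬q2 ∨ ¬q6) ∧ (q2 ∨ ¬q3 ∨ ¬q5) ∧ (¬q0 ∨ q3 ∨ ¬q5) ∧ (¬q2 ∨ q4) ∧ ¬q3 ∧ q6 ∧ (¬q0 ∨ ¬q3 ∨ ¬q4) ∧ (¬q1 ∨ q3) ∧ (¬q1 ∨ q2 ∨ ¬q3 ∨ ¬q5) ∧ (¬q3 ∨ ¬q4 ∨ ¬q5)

Case q2 = True:
  (¬q2 ∨ ¬q6) forces q6 = False.
  Clause (q6) is falsified — contradiction.
Case q2 = False:
  Clause (q2) is falsified — contradiction.
Both cases fail, so the formula is unsatisfiable.

The formula is unsatisfiable.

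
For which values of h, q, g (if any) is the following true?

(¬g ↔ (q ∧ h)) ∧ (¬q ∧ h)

h: True, q: False, g: True

  ¬g ↔ (q ∧ h) = True
    ¬g = False
    q ∧ h = False
  ¬q ∧ h = True
    ¬q = True
Both conjuncts True, so the formula holds.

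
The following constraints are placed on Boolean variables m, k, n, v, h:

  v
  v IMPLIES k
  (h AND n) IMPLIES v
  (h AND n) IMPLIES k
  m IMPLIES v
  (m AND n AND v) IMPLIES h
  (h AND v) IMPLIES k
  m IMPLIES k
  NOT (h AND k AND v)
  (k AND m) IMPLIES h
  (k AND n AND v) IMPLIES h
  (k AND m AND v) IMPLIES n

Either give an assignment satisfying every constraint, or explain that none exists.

m = False, k = True, n = False, v = True, h = False

Unit clause (v) forces v = True.
In (k OR NOT v) only k is left, so k = True.
In (NOT h OR NOT k OR NOT v) only NOT h is left, so h = False.
In (h OR NOT k OR NOT n OR NOT v) only NOT n is left, so n = False.
In (h OR NOT k OR NOT m) only NOT m is left, so m = False.
All clauses satisfied.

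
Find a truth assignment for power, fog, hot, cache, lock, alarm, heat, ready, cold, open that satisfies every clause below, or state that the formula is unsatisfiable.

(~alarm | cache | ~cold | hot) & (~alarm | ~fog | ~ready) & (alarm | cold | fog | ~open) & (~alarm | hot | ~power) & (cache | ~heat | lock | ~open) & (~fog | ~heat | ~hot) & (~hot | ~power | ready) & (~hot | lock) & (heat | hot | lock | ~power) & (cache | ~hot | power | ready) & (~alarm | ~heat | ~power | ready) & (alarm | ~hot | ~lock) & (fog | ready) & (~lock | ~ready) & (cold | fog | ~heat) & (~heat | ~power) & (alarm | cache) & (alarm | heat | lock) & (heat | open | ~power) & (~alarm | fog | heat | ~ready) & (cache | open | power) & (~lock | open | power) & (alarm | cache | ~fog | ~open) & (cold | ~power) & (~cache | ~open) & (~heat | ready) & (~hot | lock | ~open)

power: False, fog: True, hot: False, cache: True, lock: False, alarm: True, heat: False, ready: False, cold: False, open: False

Set power = False.
Set fog = True.
Set hot = False.
Set cache = True.
  then (~cache | ~open) forces open = False.
  then (~lock | open | power) forces lock = False.
Set alarm = True.
  then (~alarm | ~fog | ~ready) forces ready = False.
  then (~heat | ready) forces heat = False.
Set cold = False.
All clauses satisfied.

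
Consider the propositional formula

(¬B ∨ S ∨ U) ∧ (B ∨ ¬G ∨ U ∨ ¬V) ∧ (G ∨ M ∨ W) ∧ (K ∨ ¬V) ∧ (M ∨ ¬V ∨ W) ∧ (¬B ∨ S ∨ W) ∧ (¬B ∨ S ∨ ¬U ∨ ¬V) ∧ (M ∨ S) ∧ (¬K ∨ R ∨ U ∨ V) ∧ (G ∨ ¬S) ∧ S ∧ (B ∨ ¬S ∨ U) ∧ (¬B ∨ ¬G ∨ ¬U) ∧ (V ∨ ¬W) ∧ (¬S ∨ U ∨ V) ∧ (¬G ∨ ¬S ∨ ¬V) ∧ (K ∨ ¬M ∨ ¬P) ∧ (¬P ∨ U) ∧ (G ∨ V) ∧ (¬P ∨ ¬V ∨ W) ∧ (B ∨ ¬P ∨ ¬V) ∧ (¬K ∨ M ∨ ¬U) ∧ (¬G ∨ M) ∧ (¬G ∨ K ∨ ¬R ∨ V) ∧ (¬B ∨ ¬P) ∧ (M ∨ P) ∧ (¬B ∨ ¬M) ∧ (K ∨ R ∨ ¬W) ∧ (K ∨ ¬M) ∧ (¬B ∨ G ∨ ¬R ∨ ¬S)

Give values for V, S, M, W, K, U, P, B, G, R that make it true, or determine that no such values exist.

V = False, S = True, M = True, W = False, K = True, U = True, P = False, B = False, G = True, R = True

Unit clause (S) forces S = True.
In (G ∨ ¬S) only G is left, so G = True.
In (¬G ∨ ¬S ∨ ¬V) only ¬V is left, so V = False.
In (¬G ∨ M) only M is left, so M = True.
In (¬B ∨ ¬M) only ¬B is left, so B = False.
In (K ∨ ¬M) only K is left, so K = True.
In (B ∨ ¬S ∨ U) only U is left, so U = True.
In (V ∨ ¬W) only ¬W is left, so W = False.
Set P = False.
Set R = True.
All clauses satisfied.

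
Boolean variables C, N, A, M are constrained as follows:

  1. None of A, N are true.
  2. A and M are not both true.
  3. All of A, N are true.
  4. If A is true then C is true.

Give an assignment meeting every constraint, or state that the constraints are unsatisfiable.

Case N = True:
  Constraint (1) is violated (N=T) — contradiction.
Case N = False:
  Constraint (3) is violated (N=F) — contradiction.
Both cases fail — unsatisfiable.

UNSATISFIABLE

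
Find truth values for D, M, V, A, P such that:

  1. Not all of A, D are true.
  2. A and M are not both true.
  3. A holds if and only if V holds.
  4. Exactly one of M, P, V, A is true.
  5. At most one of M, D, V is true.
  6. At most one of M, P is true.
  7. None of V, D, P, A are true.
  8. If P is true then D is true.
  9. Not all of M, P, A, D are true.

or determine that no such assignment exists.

D=F; M=T; V=F; A=F; P=F

  (1) {A, D}: 0/2 true — not all ✓
  (2) A=F, M=T — not both ✓
  (3) A=F, V=F — same ✓
  (4) {M, P, V, A}: 1 true — exactly one ✓
  (5) {M, D, V}: 1 true — at most one ✓
  (6) {M, P}: 1 true — at most one ✓
  (7) {V, D, P, A}: 0 true — none ✓
  (8) P=F ⇒ D: vacuous ✓
  (9) {M, P, A, D}: 1/4 true — not all ✓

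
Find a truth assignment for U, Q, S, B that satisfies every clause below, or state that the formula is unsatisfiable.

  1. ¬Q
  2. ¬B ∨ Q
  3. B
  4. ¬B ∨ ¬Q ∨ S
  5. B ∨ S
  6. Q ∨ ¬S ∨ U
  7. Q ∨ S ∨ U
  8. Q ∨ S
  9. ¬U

The formula is unsatisfiable.

Case Q = True:
  Clause (¬Q) is falsified — contradiction.
Case Q = False:
  (¬B ∨ Q) forces B = False.
  Clause (B) is falsified — contradiction.
Both cases fail, so the formula is unsatisfiable.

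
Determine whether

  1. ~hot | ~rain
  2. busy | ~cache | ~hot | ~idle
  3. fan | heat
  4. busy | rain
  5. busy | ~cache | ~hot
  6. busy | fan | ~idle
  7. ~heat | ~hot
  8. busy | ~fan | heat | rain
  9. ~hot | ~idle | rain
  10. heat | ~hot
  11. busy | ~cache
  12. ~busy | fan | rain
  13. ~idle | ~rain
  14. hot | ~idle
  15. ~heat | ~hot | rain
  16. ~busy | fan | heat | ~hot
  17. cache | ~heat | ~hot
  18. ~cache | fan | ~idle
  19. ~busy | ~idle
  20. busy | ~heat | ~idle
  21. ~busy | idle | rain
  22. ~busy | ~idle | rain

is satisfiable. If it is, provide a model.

idle = False; fan = True; heat = False; cache = False; busy = False; hot = False; rain = True

Try idle = True:
  (~idle | ~rain) forces rain = False.
  (busy | rain) forces busy = True.
  clause (~busy | ~idle) is falsified — backtrack.
So idle = False.
Set fan = True.
Set heat = False.
  then (heat | ~hot) forces hot = False.
Set cache = False.
Set busy = False.
  then (busy | rain) forces rain = True.
All clauses satisfied.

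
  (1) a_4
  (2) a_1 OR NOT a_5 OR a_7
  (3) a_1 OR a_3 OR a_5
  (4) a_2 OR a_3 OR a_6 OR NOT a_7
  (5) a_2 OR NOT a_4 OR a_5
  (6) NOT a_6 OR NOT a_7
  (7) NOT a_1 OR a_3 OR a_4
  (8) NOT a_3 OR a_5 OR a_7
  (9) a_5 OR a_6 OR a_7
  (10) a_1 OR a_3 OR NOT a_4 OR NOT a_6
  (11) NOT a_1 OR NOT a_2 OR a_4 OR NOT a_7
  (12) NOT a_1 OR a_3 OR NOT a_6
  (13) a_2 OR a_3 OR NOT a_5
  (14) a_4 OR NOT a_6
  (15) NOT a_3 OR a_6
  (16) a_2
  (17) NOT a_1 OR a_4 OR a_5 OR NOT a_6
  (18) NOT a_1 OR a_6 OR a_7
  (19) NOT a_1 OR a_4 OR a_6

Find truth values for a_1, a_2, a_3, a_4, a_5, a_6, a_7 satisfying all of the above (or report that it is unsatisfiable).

a_1 = False, a_2 = True, a_3 = False, a_4 = True, a_5 = True, a_6 = False, a_7 = True

Unit clause (a_4) forces a_4 = True.
Unit clause (a_2) forces a_2 = True.
Set a_1 = False.
Try a_3 = True:
  (NOT a_3 OR a_6) forces a_6 = True.
  (NOT a_6 OR NOT a_7) forces a_7 = False.
  (a_1 OR NOT a_5 OR a_7) forces a_5 = False.
  clause (NOT a_3 OR a_5 OR a_7) is falsified — backtrack.
So a_3 = False.
  then (a_1 OR a_3 OR a_5) forces a_5 = True.
  then (a_1 OR a_3 OR NOT a_4 OR NOT a_6) forces a_6 = False.
  then (a_1 OR NOT a_5 OR a_7) forces a_7 = True.
All clauses satisfied.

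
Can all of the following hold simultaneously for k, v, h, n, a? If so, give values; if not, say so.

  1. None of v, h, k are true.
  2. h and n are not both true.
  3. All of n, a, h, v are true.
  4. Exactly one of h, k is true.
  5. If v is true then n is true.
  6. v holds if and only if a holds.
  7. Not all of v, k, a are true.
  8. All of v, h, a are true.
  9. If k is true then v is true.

Case v = True:
  Constraint (1) is violated (v=T) — contradiction.
Case v = False:
  Constraint (3) is violated (v=F) — contradiction.
Both cases fail — unsatisfiable.

UNSATISFIABLE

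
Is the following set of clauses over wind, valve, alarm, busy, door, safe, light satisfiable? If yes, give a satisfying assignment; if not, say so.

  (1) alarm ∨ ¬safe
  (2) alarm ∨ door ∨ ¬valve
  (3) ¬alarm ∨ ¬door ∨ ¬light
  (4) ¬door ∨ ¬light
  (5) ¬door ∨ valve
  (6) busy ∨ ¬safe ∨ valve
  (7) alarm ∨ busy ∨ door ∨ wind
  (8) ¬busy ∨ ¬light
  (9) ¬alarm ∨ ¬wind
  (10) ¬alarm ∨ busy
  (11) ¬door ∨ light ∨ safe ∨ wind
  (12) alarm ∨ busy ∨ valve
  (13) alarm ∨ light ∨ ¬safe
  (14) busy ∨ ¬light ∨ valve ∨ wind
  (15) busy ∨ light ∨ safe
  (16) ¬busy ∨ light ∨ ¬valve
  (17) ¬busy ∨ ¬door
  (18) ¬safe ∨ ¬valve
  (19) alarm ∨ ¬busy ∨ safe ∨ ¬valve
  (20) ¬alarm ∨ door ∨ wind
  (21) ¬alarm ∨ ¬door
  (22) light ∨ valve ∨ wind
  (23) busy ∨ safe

Set wind = True.
  then (¬alarm ∨ ¬wind) forces alarm = False.
  then (alarm ∨ ¬safe) forces safe = False.
  then (busy ∨ safe) forces busy = True.
  then (¬busy ∨ ¬light) forces light = False.
  then (¬busy ∨ light ∨ ¬valve) forces valve = False.
  then (¬busy ∨ ¬door) forces door = False.
All clauses satisfied.

wind = True; valve = False; alarm = False; busy = True; door = False; safe = False; light = False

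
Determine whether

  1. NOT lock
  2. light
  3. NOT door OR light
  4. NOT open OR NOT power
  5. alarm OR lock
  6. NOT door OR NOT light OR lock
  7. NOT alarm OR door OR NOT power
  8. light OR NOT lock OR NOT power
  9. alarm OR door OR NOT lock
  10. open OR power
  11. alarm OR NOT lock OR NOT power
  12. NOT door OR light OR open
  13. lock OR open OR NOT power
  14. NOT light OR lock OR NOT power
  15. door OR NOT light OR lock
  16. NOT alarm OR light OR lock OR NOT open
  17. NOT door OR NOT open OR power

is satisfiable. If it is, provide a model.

Case light = True:
  (NOT lock) forces lock = False.
  (alarm OR lock) forces alarm = True.
  (NOT door OR NOT light OR lock) forces door = False.
  Clause (door OR NOT light OR lock) is falsified — contradiction.
Case light = False:
  Clause (light) is falsified — contradiction.
Both cases fail, so the formula is unsatisfiable.

UNSATISFIABLE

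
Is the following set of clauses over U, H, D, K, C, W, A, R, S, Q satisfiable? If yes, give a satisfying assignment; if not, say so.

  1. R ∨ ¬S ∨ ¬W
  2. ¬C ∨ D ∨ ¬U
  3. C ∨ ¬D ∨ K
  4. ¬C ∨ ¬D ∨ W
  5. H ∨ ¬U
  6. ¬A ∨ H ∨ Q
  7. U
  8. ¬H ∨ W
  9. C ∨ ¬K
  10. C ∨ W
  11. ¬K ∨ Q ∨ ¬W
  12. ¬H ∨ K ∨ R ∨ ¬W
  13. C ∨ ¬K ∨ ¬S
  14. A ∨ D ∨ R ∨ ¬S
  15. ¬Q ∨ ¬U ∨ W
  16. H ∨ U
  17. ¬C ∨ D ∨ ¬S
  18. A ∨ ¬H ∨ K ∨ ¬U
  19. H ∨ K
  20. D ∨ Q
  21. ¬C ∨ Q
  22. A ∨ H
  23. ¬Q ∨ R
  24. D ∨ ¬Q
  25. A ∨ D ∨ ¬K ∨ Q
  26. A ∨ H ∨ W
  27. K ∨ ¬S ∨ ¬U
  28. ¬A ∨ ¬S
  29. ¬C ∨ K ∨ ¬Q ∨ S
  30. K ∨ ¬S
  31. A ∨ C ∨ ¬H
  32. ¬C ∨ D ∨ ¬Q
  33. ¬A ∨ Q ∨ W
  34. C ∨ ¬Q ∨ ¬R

Unit clause (U) forces U = True.
In (H ∨ ¬U) only H is left, so H = True.
In (¬H ∨ W) only W is left, so W = True.
Set D = True.
Set K = True.
  then (C ∨ ¬K) forces C = True.
  then (¬K ∨ Q ∨ ¬W) forces Q = True.
  then (¬Q ∨ R) forces R = True.
Set A = True.
  then (¬A ∨ ¬S) forces S = False.
All clauses satisfied.

U = True, H = True, D = True, K = True, C = True, W = True, A = True, R = True, S = False, Q = True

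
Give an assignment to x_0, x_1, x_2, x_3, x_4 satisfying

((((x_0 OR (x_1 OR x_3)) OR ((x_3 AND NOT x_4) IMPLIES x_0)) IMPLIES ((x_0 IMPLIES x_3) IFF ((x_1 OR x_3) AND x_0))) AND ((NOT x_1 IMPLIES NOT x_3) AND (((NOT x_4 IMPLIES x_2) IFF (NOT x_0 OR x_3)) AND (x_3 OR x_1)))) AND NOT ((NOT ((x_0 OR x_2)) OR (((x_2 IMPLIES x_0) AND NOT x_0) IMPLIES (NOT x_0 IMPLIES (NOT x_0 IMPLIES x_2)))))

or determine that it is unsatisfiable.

The conjunct NOT ((NOT ((x_0 OR x_2)) OR (((x_2 IMPLIES x_0) AND NOT x_0) IMPLIES (NOT x_0 IMPLIES (NOT x_0 IMPLIES x_2))))) is unsatisfiable on its own:
  x_0=F, x_2=F: evaluates to False.
  x_0=F, x_2=T: evaluates to False.
  x_0=T, x_2=F: evaluates to False.
  x_0=T, x_2=T: evaluates to False.
So the whole conjunction is unsatisfiable.

UNSATISFIABLE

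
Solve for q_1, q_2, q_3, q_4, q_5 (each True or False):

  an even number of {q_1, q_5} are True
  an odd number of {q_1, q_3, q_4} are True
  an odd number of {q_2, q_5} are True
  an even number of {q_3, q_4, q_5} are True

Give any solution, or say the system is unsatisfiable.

Adding constraints 1, 2, 4 mod 2: every variable appears an even number of times on the left, so the left side is 0.
But the right sides sum to 1 (mod 2). 0 ≠ 1 — the system is inconsistent.

The formula is unsatisfiable.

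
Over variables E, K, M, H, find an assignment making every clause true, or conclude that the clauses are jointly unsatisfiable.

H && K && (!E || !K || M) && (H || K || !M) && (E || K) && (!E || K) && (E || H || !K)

E = True, K = True, M = True, H = True

Unit clause (H) forces H = True.
Unit clause (K) forces K = True.
Set E = True.
  then (!E || !K || M) forces M = True.
All clauses satisfied.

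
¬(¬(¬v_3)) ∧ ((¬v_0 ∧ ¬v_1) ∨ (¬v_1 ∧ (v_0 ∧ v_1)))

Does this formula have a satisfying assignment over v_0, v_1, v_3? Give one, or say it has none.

v_0=F, v_1=F, v_3=F

  ¬(¬(¬v_3)) = True
    ¬(¬v_3) = False
      ¬v_3 = True
  (¬v_0 ∧ ¬v_1) ∨ (¬v_1 ∧ (v_0 ∧ v_1)) = True
    ¬v_0 ∧ ¬v_1 = True
      ¬v_0 = True
      ¬v_1 = True
    ¬v_1 ∧ (v_0 ∧ v_1) = False
      ¬v_1 = True
      v_0 ∧ v_1 = False
Both conjuncts True, so the formula holds.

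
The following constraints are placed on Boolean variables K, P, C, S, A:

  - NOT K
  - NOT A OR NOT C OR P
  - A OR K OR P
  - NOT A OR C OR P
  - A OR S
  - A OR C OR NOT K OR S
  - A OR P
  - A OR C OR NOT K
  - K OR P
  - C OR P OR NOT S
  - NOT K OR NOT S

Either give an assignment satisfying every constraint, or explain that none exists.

K = False, P = True, C = True, S = True, A = False

Unit clause (NOT K) forces K = False.
In (K OR P) only P is left, so P = True.
Set C = True.
Set S = True.
Set A = False.
All clauses satisfied.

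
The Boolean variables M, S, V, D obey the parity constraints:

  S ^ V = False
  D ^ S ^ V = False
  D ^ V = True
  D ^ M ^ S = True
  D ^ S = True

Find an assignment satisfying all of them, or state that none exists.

M = False, S = True, V = True, D = False

S ^ V = T ^ T = False ✓
D ^ S ^ V = F ^ T ^ T = False ✓
D ^ V = F ^ T = True ✓
D ^ M ^ S = F ^ F ^ T = True ✓
D ^ S = F ^ T = True ✓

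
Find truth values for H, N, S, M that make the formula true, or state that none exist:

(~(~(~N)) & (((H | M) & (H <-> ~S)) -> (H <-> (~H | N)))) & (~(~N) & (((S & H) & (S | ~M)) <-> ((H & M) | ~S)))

UNSATISFIABLE

Case N = True: the conjunct ~(~(~N)) becomes ~(~False) = False.
Case N = False: the conjunct ~(~N) becomes ~(~False) = False.
Both cases fail — unsatisfiable.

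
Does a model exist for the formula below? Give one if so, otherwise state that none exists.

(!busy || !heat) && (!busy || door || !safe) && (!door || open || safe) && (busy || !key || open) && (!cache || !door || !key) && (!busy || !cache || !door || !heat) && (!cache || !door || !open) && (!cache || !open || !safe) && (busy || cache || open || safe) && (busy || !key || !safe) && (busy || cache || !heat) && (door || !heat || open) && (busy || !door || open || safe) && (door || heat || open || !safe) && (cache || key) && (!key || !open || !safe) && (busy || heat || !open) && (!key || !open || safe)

Set heat = False.
Set busy = True.
Set key = False.
  then (cache || key) forces cache = True.
Set open = False.
Set door = False.
  then (!busy || door || !safe) forces safe = False.
All clauses satisfied.

heat: False, busy: True, key: False, open: False, cache: True, door: False, safe: False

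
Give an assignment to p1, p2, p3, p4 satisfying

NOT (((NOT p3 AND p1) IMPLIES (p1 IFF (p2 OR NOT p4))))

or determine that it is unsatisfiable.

p1: True, p2: False, p3: False, p4: True

  NOT (((NOT p3 AND p1) IMPLIES (p1 IFF (p2 OR NOT p4)))) = True
    (NOT p3 AND p1) IMPLIES (p1 IFF (p2 OR NOT p4)) = False
      NOT p3 AND p1 = True
        NOT p3 = True
      p1 IFF (p2 OR NOT p4) = False
        p2 OR NOT p4 = False
          NOT p4 = False
The formula evaluates to True.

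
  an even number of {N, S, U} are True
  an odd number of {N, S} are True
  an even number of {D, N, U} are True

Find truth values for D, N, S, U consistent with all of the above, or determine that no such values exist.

D: False, N: True, S: False, U: True

{N, S, U}: 2 true → even ✓
{N, S}: 1 true → odd ✓
{D, N, U}: 2 true → even ✓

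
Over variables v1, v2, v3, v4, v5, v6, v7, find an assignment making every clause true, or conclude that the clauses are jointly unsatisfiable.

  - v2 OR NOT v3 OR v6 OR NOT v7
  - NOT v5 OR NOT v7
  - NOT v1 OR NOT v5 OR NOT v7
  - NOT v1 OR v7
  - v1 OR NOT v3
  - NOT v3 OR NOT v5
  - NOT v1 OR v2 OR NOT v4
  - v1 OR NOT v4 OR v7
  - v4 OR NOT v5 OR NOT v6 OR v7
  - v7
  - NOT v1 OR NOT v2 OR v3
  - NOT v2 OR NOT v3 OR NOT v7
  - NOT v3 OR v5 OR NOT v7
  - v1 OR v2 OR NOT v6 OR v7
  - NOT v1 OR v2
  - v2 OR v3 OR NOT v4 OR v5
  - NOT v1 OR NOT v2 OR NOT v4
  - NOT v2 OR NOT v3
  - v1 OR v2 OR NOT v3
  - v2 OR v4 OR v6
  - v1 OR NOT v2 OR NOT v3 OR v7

Unit clause (v7) forces v7 = True.
In (NOT v5 OR NOT v7) only NOT v5 is left, so v5 = False.
In (NOT v3 OR v5 OR NOT v7) only NOT v3 is left, so v3 = False.
Try v1 = True:
  (NOT v1 OR NOT v2 OR v3) forces v2 = False.
  clause (NOT v1 OR v2) is falsified — backtrack.
So v1 = False.
Set v2 = True.
Set v4 = False.
Set v6 = True.
All clauses satisfied.

v1: False, v2: True, v3: False, v4: False, v5: False, v6: True, v7: True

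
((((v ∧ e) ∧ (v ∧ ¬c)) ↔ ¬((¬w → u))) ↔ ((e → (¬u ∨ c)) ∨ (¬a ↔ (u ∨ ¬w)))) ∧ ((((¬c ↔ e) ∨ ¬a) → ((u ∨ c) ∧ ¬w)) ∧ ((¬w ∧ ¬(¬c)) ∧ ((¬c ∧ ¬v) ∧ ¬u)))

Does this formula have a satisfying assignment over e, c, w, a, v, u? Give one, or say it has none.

No satisfying assignment exists.

Case c = True: the conjunct ¬c is False.
Case c = False: the conjunct ¬(¬c) becomes ¬(¬False) = False.
Both cases fail — unsatisfiable.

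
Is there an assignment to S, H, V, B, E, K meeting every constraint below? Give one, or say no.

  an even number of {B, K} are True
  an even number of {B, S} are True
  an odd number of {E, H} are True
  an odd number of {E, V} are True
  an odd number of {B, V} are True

S = False, H = True, V = True, B = False, E = False, K = False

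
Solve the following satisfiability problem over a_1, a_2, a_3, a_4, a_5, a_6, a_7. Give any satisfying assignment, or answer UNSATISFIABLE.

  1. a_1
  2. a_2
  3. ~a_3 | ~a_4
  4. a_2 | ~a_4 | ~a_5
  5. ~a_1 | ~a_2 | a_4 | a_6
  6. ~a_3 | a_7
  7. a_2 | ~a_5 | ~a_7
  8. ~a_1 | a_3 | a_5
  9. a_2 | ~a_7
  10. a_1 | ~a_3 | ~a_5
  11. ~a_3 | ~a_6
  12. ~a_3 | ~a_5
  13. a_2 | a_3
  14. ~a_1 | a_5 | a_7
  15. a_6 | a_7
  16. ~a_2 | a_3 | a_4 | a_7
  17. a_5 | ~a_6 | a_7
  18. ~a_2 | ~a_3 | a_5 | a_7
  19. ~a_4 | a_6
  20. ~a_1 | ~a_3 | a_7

Unit clause (a_1) forces a_1 = True.
Unit clause (a_2) forces a_2 = True.
Try a_3 = True:
  (~a_3 | ~a_4) forces a_4 = False.
  (~a_1 | ~a_2 | a_4 | a_6) forces a_6 = True.
  clause (~a_3 | ~a_6) is falsified — backtrack.
So a_3 = False.
  then (~a_1 | a_3 | a_5) forces a_5 = True.
Set a_4 = False.
  then (~a_1 | ~a_2 | a_4 | a_6) forces a_6 = True.
  then (~a_2 | a_3 | a_4 | a_7) forces a_7 = True.
All clauses satisfied.

a_1 = True, a_2 = True, a_3 = False, a_4 = False, a_5 = True, a_6 = True, a_7 = True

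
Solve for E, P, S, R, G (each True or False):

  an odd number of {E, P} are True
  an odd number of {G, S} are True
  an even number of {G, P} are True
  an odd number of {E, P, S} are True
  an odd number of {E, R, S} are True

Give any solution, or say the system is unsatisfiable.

E = False, P = True, S = False, R = True, G = True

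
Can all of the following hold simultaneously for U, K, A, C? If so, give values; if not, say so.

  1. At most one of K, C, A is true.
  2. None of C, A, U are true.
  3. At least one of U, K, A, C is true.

U: False, K: True, A: False, C: False

  (1) {K, C, A}: 1 true — at most one ✓
  (2) {C, A, U}: 0 true — none ✓
  (3) {U, K, A, C}: 1 true — at least one ✓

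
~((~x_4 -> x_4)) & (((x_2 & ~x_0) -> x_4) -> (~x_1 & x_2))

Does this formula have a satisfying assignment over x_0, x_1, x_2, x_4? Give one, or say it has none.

x_0 = False, x_1 = True, x_2 = True, x_4 = False

  ~((~x_4 -> x_4)) = True
    ~x_4 -> x_4 = False
      ~x_4 = True
  ((x_2 & ~x_0) -> x_4) -> (~x_1 & x_2) = True
    (x_2 & ~x_0) -> x_4 = False
      x_2 & ~x_0 = True
        ~x_0 = True
    ~x_1 & x_2 = False
      ~x_1 = False
Both conjuncts True, so the formula holds.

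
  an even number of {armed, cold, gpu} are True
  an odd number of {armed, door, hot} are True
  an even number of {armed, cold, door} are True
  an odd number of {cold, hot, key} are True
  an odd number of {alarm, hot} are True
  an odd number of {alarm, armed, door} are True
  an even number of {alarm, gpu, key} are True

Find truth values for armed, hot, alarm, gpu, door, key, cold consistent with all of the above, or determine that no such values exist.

Adding constraints 2, 5, 6 mod 2: every variable appears an even number of times on the left, so the left side is 0.
But the right sides sum to 1 (mod 2). 0 ≠ 1 — the system is inconsistent.

No satisfying assignment exists.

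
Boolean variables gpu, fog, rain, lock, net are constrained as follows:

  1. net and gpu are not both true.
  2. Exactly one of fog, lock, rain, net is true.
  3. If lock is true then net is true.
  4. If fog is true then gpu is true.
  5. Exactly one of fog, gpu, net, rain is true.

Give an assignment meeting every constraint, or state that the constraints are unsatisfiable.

gpu=F, fog=F, rain=F, lock=F, net=T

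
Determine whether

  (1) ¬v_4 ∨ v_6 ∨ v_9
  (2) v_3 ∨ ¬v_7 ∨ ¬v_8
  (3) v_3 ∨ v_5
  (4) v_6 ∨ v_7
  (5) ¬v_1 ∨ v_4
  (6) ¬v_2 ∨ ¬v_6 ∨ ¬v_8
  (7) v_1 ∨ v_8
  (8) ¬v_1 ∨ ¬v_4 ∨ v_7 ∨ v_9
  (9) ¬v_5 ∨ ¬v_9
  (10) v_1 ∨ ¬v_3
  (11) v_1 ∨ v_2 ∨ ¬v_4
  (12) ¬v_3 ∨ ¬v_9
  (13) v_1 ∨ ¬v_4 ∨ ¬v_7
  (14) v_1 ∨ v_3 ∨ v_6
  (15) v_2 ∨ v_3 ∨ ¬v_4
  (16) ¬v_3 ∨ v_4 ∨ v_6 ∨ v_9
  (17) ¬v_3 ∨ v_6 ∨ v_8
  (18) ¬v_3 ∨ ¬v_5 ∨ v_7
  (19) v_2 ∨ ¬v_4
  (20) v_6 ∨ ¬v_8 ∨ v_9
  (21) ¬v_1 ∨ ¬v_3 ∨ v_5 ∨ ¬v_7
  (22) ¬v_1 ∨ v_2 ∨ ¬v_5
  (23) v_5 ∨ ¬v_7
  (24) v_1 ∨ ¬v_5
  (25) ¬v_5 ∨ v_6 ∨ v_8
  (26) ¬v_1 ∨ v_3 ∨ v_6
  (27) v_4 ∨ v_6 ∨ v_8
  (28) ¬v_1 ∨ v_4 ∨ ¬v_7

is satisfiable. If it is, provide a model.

Try v_1 = False:
  (v_1 ∨ v_8) forces v_8 = True.
  (v_1 ∨ ¬v_3) forces v_3 = False.
  (v_3 ∨ ¬v_7 ∨ ¬v_8) forces v_7 = False.
  (v_3 ∨ v_5) forces v_5 = True.
  clause (v_1 ∨ ¬v_5) is falsified — backtrack.
So v_1 = True.
  then (¬v_1 ∨ v_4) forces v_4 = True.
  then (v_2 ∨ ¬v_4) forces v_2 = True.
Set v_3 = False.
  then (v_3 ∨ v_5) forces v_5 = True.
  then (¬v_5 ∨ ¬v_9) forces v_9 = False.
  then (¬v_1 ∨ v_3 ∨ v_6) forces v_6 = True.
  then (¬v_2 ∨ ¬v_6 ∨ ¬v_8) forces v_8 = False.
  then (¬v_1 ∨ ¬v_4 ∨ v_7 ∨ v_9) forces v_7 = True.
All clauses satisfied.

v_1=T; v_2=T; v_3=F; v_4=T; v_5=T; v_6=T; v_7=T; v_8=F; v_9=F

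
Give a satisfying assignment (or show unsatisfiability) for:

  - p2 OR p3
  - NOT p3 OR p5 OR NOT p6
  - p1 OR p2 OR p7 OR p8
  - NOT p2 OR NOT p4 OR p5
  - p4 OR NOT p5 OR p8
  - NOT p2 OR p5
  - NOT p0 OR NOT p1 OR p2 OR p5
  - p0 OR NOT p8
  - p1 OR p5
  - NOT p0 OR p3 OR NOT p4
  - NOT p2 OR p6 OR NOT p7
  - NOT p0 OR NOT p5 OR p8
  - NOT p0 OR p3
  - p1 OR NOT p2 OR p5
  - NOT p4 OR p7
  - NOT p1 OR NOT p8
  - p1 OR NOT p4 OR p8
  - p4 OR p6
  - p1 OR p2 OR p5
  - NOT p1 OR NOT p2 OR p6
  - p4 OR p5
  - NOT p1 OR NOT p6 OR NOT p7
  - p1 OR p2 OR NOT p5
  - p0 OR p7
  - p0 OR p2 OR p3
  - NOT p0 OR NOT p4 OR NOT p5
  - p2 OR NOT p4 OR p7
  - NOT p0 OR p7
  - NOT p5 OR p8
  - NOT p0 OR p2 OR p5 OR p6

Set p0 = True.
  then (NOT p0 OR p3) forces p3 = True.
  then (NOT p0 OR p7) forces p7 = True.
Try p1 = True:
  (NOT p1 OR NOT p8) forces p8 = False.
  (NOT p0 OR NOT p5 OR p8) forces p5 = False.
  (NOT p3 OR p5 OR NOT p6) forces p6 = False.
  (NOT p2 OR p5) forces p2 = False.
  clause (NOT p0 OR NOT p1 OR p2 OR p5) is falsified — backtrack.
So p1 = False.
  then (p1 OR p5) forces p5 = True.
  then (NOT p0 OR NOT p5 OR p8) forces p8 = True.
  then (p1 OR p2 OR NOT p5) forces p2 = True.
  then (NOT p0 OR NOT p4 OR NOT p5) forces p4 = False.
  then (NOT p2 OR p6 OR NOT p7) forces p6 = True.
All clauses satisfied.

p0 = True; p1 = False; p2 = True; p3 = True; p4 = False; p5 = True; p6 = True; p7 = True; p8 = True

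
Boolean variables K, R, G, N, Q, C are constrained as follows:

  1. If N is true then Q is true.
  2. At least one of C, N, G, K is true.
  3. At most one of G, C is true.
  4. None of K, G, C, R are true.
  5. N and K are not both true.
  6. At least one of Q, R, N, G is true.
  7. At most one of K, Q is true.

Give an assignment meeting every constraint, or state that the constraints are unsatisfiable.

K = False, R = False, G = False, N = True, Q = True, C = False

  (1) N=T ⇒ Q: T ✓
  (2) {C, N, G, K}: 1 true — at least one ✓
  (3) {G, C}: 0 true — at most one ✓
  (4) {K, G, C, R}: 0 true — none ✓
  (5) N=T, K=F — not both ✓
  (6) {Q, R, N, G}: 2 true — at least one ✓
  (7) {K, Q}: 1 true — at most one ✓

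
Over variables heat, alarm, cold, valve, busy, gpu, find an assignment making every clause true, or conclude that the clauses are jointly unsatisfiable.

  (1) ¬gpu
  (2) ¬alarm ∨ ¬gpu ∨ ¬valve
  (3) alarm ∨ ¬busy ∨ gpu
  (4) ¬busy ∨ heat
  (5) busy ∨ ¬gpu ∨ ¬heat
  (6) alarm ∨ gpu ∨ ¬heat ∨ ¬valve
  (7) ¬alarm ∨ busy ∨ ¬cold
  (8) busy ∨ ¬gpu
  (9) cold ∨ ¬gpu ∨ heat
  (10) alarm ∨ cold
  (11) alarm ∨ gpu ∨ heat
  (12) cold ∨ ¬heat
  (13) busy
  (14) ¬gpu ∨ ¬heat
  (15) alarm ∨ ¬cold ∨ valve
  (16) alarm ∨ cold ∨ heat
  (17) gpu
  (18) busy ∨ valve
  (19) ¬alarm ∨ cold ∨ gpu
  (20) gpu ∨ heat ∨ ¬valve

Case gpu = True:
  Clause (¬gpu) is falsified — contradiction.
Case gpu = False:
  Clause (gpu) is falsified — contradiction.
Both cases fail, so the formula is unsatisfiable.

The formula is unsatisfiable.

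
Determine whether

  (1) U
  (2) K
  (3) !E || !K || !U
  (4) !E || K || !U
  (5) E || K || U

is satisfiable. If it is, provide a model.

E = False, K = True, U = True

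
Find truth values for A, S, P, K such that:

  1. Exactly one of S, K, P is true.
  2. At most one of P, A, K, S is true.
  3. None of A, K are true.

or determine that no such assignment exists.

A=F, S=F, P=T, K=F

  (1) {S, K, P}: 1 true — exactly one ✓
  (2) {P, A, K, S}: 1 true — at most one ✓
  (3) {A, K}: 0 true — none ✓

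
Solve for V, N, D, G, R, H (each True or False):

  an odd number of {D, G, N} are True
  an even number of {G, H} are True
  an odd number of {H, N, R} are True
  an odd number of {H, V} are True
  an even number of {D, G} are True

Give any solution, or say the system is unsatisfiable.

V = True, N = True, D = False, G = False, R = False, H = False

{D, G, N}: 1 true → odd ✓
{G, H}: 0 true → even ✓
{H, N, R}: 1 true → odd ✓
{H, V}: 1 true → odd ✓
{D, G}: 0 true → even ✓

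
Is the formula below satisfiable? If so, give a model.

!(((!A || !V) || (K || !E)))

E: True; A: True; K: False; V: True

  !(((!A || !V) || (K || !E))) = True
    (!A || !V) || (K || !E) = False
      !A || !V = False
        !A = False
        !V = False
      K || !E = False
        !E = False
The formula evaluates to True.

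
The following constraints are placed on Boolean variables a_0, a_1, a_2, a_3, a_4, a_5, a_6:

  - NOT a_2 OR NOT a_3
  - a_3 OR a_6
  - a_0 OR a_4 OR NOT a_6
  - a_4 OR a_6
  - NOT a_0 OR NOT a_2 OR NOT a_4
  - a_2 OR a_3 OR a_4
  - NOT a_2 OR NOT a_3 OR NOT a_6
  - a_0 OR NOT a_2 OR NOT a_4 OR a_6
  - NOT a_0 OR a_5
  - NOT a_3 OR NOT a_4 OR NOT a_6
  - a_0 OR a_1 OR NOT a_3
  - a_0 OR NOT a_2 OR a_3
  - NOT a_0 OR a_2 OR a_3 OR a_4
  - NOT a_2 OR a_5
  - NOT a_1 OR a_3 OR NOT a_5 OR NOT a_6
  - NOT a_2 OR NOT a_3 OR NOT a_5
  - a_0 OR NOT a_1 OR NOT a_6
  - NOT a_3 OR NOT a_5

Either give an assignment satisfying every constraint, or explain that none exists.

a_0=T, a_1=F, a_2=T, a_3=F, a_4=F, a_5=T, a_6=T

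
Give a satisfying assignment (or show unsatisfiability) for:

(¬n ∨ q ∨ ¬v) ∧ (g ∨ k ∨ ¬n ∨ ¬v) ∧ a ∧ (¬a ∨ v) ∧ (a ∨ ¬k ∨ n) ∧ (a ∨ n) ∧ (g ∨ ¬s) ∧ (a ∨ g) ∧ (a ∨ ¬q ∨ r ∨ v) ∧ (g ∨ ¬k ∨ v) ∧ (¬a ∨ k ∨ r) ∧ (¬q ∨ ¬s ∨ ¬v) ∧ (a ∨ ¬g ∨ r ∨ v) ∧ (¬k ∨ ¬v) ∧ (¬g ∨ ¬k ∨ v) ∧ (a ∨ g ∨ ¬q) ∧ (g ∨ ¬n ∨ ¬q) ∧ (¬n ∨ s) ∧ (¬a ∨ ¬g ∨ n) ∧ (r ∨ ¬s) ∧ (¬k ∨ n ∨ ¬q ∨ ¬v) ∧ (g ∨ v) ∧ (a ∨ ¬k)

k = False, g = False, v = True, n = False, a = True, r = True, q = True, s = False

Unit clause (a) forces a = True.
In (¬a ∨ v) only v is left, so v = True.
In (¬k ∨ ¬v) only ¬k is left, so k = False.
In (¬a ∨ k ∨ r) only r is left, so r = True.
Try g = True:
  (¬a ∨ ¬g ∨ n) forces n = True.
  (¬n ∨ q ∨ ¬v) forces q = True.
  (¬q ∨ ¬s ∨ ¬v) forces s = False.
  clause (¬n ∨ s) is falsified — backtrack.
So g = False.
  then (g ∨ k ∨ ¬n ∨ ¬v) forces n = False.
  then (g ∨ ¬s) forces s = False.
Set q = True.
All clauses satisfied.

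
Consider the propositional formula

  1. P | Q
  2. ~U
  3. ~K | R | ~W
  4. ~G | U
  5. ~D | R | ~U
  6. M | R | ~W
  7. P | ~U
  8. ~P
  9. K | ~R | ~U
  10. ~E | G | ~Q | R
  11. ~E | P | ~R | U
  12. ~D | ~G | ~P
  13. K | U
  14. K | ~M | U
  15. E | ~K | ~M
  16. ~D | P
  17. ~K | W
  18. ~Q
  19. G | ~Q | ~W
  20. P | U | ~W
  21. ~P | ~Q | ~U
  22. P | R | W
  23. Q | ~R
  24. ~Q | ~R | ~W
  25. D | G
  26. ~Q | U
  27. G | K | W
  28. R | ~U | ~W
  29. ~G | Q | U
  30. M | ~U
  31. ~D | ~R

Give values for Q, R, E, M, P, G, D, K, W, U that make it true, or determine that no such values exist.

UNSATISFIABLE

Case Q = True:
  Clause (~Q) is falsified — contradiction.
Case Q = False:
  (P | Q) forces P = True.
  Clause (~P) is falsified — contradiction.
Both cases fail, so the formula is unsatisfiable.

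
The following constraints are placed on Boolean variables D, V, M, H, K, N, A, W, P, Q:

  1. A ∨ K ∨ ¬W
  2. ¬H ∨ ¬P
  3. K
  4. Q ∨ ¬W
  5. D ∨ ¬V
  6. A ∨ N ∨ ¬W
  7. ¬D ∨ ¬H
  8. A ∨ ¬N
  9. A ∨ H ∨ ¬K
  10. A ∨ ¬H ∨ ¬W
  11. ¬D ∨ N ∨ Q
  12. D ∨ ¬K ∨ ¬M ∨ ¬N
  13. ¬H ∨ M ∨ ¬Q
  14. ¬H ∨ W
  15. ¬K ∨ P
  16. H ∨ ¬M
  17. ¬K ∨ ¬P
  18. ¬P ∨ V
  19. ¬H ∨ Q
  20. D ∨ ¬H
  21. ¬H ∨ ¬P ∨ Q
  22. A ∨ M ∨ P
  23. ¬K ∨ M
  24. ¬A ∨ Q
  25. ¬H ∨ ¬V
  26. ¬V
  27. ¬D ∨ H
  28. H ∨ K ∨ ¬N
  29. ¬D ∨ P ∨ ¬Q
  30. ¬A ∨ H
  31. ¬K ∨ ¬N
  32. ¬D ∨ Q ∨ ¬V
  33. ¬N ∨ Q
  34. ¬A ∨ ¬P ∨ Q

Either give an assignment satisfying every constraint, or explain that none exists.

Case K = True:
  (¬K ∨ P) forces P = True.
  Clause (¬K ∨ ¬P) is falsified — contradiction.
Case K = False:
  Clause (K) is falsified — contradiction.
Both cases fail, so the formula is unsatisfiable.

Unsatisfiable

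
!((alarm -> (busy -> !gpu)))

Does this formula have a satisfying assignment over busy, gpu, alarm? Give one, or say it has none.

busy=T; gpu=T; alarm=T

  !((alarm -> (busy -> !gpu))) = True
    alarm -> (busy -> !gpu) = False
      busy -> !gpu = False
        !gpu = False
The formula evaluates to True.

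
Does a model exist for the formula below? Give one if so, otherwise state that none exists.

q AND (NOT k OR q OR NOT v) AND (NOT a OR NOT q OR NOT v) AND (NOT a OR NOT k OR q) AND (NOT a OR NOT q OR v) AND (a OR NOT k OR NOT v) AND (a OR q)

Unit clause (q) forces q = True.
Try a = True:
  (NOT a OR NOT q OR NOT v) forces v = False.
  clause (NOT a OR NOT q OR v) is falsified — backtrack.
So a = False.
Set k = False.
Set v = False.
Check each clause:
  (q): q holds.
  (NOT k OR q OR NOT v): NOT k holds.
  (NOT a OR NOT q OR NOT v): NOT a holds.
  (NOT a OR NOT k OR q): NOT a holds.
  (NOT a OR NOT q OR v): NOT a holds.
  (a OR NOT k OR NOT v): NOT k holds.
  (a OR q): q holds.
All clauses satisfied.

a = False; k = False; q = True; v = False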